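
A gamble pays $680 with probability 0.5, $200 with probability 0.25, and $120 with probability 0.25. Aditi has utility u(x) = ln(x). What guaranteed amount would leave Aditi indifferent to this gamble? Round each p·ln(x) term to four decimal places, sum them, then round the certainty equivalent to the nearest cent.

$324.57

E[u] = 0.5·ln(680) + 0.25·ln(200) + 0.25·ln(120) = 3.2610 + 1.3246 + 1.1969 = 5.7825
CE = e^5.7825 ≈ 324.57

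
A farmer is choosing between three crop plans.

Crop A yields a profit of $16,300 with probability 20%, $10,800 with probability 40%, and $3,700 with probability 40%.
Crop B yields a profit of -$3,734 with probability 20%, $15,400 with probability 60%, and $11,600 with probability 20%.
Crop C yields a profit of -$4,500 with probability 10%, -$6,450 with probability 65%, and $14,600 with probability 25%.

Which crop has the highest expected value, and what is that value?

Crop A = 0.2 × 16300 + 0.4 × 10800 + 0.4 × 3700 = 3260 + 4320 + 1480 = 9060
Crop B = 0.2 × (-3734) + 0.6 × 15400 + 0.2 × 11600 = -746.8 + 9240 + 2320 = 10813.2
Crop C = 0.1 × (-4500) + 0.65 × (-6450) + 0.25 × 14600 = -450 − 4192.5 + 3650 = -992.5

Crop B ($10,813.20)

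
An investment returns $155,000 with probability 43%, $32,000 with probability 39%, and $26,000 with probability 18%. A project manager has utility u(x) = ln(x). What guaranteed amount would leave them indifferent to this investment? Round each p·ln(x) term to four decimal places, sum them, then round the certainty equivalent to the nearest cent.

E[u] = 0.43·ln(155000) + 0.39·ln(32000) + 0.18·ln(26000) = 5.1390 + 4.0457 + 1.8299 = 11.0146
CE = e^11.0146 ≈ 60754.72

$60,754.72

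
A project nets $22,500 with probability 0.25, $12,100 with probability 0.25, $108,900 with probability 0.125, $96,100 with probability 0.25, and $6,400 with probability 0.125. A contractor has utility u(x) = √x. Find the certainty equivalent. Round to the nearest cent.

$37,539.06

E[u] = 0.25·√22500 + 0.25·√12100 + 0.125·√108900 + 0.25·√96100 + 0.125·√6400 = 0.25·150 + 0.25·110 + 0.125·330 + 0.25·310 + 0.125·80 = 193.75
CE = (193.75)² = 37539.0625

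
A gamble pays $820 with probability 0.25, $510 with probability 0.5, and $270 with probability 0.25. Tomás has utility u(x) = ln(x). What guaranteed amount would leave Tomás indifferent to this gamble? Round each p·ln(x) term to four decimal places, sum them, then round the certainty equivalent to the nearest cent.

$489.85

E[u] = 0.25·ln(820) + 0.5·ln(510) + 0.25·ln(270) = 1.6773 + 3.1172 + 1.3996 = 6.1941
CE = e^6.1941 ≈ 489.85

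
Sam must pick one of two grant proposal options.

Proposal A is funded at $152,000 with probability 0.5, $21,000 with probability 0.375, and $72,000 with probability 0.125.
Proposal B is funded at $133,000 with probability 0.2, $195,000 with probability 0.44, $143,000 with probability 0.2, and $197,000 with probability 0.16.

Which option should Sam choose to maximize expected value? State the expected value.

Proposal B ($172,520)

Proposal A = 0.5 × 152000 + 0.375 × 21000 + 0.125 × 72000 = 76000 + 7875 + 9000 = 92875
Proposal B = 0.2 × 133000 + 0.44 × 195000 + 0.2 × 143000 + 0.16 × 197000 = 26600 + 85800 + 28600 + 31520 = 172520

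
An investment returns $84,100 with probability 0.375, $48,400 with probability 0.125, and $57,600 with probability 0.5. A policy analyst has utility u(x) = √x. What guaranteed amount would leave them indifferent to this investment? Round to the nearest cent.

E[u] = 0.375·√84100 + 0.125·√48400 + 0.5·√57600 = 0.375·290 + 0.125·220 + 0.5·240 = 256.25
CE = (256.25)² = 65664.0625

$65,664.06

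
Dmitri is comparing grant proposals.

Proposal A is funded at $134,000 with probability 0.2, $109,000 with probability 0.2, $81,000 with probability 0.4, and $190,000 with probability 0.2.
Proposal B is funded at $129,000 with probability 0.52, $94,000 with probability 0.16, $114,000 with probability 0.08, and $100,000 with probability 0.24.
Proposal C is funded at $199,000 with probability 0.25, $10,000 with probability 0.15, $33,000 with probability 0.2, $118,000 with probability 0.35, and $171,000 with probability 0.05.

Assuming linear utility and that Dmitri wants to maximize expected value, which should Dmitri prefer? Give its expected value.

Proposal A = 0.2 × 134000 + 0.2 × 109000 + 0.4 × 81000 + 0.2 × 190000 = 26800 + 21800 + 32400 + 38000 = 119000
Proposal B = 0.52 × 129000 + 0.16 × 94000 + 0.08 × 114000 + 0.24 × 100000 = 67080 + 15040 + 9120 + 24000 = 115240
Proposal C = 0.25 × 199000 + 0.15 × 10000 + 0.2 × 33000 + 0.35 × 118000 + 0.05 × 171000 = 49750 + 1500 + 6600 + 41300 + 8550 = 107700

Proposal A ($119,000)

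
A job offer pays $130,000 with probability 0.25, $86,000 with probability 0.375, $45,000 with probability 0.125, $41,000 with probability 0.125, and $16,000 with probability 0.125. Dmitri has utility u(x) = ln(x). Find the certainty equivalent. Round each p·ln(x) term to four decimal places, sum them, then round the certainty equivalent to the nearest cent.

$64,964.74

E[u] = 0.25·ln(130000) + 0.375·ln(86000) + 0.125·ln(45000) + 0.125·ln(41000) + 0.125·ln(16000) = 2.9438 + 4.2608 + 1.3393 + 1.3277 + 1.2100 = 11.0816
CE = e^11.0816 ≈ 64964.74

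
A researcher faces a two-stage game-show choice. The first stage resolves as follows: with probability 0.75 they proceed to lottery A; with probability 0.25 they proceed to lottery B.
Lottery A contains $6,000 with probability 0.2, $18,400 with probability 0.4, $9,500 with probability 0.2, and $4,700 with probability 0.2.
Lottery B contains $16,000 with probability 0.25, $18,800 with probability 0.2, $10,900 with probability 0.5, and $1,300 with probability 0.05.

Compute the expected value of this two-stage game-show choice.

EV(A) = 0.2 × 6000 + 0.4 × 18400 + 0.2 × 9500 + 0.2 × 4700 = 1200 + 7360 + 1900 + 940 = 11400
EV(B) = 0.25 × 16000 + 0.2 × 18800 + 0.5 × 10900 + 0.05 × 1300 = 4000 + 3760 + 5450 + 65 = 13275
Overall = 0.75 × 11400 + 0.25 × 13275 = 8550 + 3318.75 = 11868.75

$11,868.75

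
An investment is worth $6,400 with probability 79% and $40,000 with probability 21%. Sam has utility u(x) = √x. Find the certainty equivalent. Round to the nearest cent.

$11,067.04

E[u] = 0.79·√6400 + 0.21·√40000 = 0.79·80 + 0.21·200 = 105.2
CE = (105.2)² = 11067.04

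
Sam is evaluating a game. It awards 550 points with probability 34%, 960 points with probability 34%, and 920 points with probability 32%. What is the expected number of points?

EV = 0.34 × 550 + 0.34 × 960 + 0.32 × 920 = 187 + 326.4 + 294.4 = 807.8

807.8 points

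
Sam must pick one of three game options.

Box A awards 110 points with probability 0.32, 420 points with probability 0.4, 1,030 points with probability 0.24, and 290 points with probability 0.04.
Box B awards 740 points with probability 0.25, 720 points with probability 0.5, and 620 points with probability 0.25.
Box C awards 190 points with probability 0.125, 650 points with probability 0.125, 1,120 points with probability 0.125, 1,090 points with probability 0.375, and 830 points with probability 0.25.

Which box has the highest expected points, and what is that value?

Box A = 0.32 × 110 + 0.4 × 420 + 0.24 × 1030 + 0.04 × 290 = 35.2 + 168 + 247.2 + 11.6 = 462
Box B = 0.25 × 740 + 0.5 × 720 + 0.25 × 620 = 185 + 360 + 155 = 700
Box C = 0.125 × 190 + 0.125 × 650 + 0.125 × 1120 + 0.375 × 1090 + 0.25 × 830 = 23.75 + 81.25 + 140 + 408.75 + 207.5 = 861.25

Box C (861.25 points)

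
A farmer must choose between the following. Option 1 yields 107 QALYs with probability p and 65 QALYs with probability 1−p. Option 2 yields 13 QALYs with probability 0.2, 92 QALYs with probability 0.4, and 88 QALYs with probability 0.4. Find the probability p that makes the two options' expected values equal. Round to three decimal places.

EV(Option 2) = 0.2 × 13 + 0.4 × 92 + 0.4 × 88 = 2.6 + 36.8 + 35.2 = 74.6
p·107 + (1−p)·65 = 74.6
42p + 65 = 74.6
p = (74.6 − 65) / 42

p = 0.229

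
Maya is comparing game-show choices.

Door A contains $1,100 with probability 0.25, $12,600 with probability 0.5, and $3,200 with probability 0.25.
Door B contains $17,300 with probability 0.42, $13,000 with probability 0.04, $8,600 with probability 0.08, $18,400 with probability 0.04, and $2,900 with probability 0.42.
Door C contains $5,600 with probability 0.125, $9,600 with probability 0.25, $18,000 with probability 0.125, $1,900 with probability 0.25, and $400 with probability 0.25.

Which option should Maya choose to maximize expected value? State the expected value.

Door A = 0.25 × 1100 + 0.5 × 12600 + 0.25 × 3200 = 275 + 6300 + 800 = 7375
Door B = 0.42 × 17300 + 0.04 × 13000 + 0.08 × 8600 + 0.04 × 18400 + 0.42 × 2900 = 7266 + 520 + 688 + 736 + 1218 = 10428
Door C = 0.125 × 5600 + 0.25 × 9600 + 0.125 × 18000 + 0.25 × 1900 + 0.25 × 400 = 700 + 2400 + 2250 + 475 + 100 = 5925

Door B ($10,428)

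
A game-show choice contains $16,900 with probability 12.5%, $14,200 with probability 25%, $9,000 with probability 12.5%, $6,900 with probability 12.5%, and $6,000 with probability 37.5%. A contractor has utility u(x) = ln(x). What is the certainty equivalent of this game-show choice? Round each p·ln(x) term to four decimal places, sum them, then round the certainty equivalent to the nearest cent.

$9,067.03

E[u] = 0.125·ln(16900) + 0.25·ln(14200) + 0.125·ln(9000) + 0.125·ln(6900) + 0.375·ln(6000) = 1.2169 + 2.3902 + 1.1381 + 1.1049 + 3.2623 = 9.1124
CE = e^9.1124 ≈ 9067.03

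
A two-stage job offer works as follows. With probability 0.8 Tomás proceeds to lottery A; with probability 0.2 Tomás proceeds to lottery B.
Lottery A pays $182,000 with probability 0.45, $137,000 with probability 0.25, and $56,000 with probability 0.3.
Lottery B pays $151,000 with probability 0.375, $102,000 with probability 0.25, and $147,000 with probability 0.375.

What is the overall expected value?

EV(A) = 0.45 × 182000 + 0.25 × 137000 + 0.3 × 56000 = 81900 + 34250 + 16800 = 132950
EV(B) = 0.375 × 151000 + 0.25 × 102000 + 0.375 × 147000 = 56625 + 25500 + 55125 = 137250
Overall = 0.8 × 132950 + 0.2 × 137250 = 106360 + 27450 = 133810

$133,810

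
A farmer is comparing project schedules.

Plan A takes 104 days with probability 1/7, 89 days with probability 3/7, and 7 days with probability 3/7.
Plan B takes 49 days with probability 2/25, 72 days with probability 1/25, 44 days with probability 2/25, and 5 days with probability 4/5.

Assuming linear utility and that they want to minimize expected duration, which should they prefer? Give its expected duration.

Plan A = 1/7 × 104 + 3/7 × 89 + 3/7 × 7 = 14.8571 + 38.1429 + 3 = 56
Plan B = 2/25 × 49 + 1/25 × 72 + 2/25 × 44 + 4/5 × 5 = 3.92 + 2.88 + 3.52 + 4 = 14.32

Plan B (14.32 days)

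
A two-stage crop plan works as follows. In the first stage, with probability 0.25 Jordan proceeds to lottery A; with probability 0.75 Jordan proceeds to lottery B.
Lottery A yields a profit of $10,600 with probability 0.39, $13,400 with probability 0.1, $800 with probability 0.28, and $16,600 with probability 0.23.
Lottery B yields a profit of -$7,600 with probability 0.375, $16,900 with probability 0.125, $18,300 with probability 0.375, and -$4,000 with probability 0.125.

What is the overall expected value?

EV(A) = 0.39 × 10600 + 0.1 × 13400 + 0.28 × 800 + 0.23 × 16600 = 4134 + 1340 + 224 + 3818 = 9516
EV(B) = 0.375 × (-7600) + 0.125 × 16900 + 0.375 × 18300 + 0.125 × (-4000) = -2850 + 2112.5 + 6862.5 − 500 = 5625
Overall = 0.25 × 9516 + 0.75 × 5625 = 2379 + 4218.75 = 6597.75

$6,597.75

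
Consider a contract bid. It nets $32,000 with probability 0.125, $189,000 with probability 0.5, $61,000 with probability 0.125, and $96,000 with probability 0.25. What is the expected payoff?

$130,125

EV = 0.125 × 32000 + 0.5 × 189000 + 0.125 × 61000 + 0.25 × 96000 = 4000 + 94500 + 7625 + 24000 = 130125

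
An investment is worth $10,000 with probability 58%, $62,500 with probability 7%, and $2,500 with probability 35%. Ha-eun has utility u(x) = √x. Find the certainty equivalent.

$8,649

E[u] = 0.58·√10000 + 0.07·√62500 + 0.35·√2500 = 0.58·100 + 0.07·250 + 0.35·50 = 93
CE = (93)² = 8649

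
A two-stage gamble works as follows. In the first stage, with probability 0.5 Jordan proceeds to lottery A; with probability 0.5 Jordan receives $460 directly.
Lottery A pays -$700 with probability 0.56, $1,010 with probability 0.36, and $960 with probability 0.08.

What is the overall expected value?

$254.20

EV(A) = 0.56 × (-700) + 0.36 × 1010 + 0.08 × 960 = -392 + 363.6 + 76.8 = 48.4
Branch B: 460 (certain)
Overall = 0.5 × 48.4 + 0.5 × 460 = 24.2 + 230 = 254.2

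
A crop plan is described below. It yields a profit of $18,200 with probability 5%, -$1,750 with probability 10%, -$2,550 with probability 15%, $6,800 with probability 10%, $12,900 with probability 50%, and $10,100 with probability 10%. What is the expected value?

EV = 0.05 × 18200 + 0.1 × (-1750) + 0.15 × (-2550) + 0.1 × 6800 + 0.5 × 12900 + 0.1 × 10100 = 910 − 175 − 382.5 + 680 + 6450 + 1010 = 8492.5

$8,492.50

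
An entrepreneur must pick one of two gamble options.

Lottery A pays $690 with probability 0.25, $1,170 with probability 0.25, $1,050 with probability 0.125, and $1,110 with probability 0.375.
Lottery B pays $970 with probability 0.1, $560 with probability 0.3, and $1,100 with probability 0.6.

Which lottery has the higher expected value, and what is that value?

Lottery A = 0.25 × 690 + 0.25 × 1170 + 0.125 × 1050 + 0.375 × 1110 = 172.5 + 292.5 + 131.25 + 416.25 = 1012.5
Lottery B = 0.1 × 970 + 0.3 × 560 + 0.6 × 1100 = 97 + 168 + 660 = 925

Lottery A ($1,012.50)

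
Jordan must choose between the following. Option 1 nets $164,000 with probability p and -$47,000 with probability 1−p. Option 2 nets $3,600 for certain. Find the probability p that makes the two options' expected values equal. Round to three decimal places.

p·164000 + (1−p)·(-47000) = 3600
211000p − 47000 = 3600
p = (3600 + 47000) / 211000

p = 0.240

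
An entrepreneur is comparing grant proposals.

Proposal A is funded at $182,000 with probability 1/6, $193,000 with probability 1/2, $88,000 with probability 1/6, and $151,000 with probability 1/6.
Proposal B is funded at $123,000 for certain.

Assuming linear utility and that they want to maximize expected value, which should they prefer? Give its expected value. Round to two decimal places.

Proposal A = 1/6 × 182000 + 1/2 × 193000 + 1/6 × 88000 + 1/6 × 151000 = 30333.3333 + 96500 + 14666.6667 + 25166.6667 = 166666.6667
Proposal B: 123000 (certain)

Proposal A ($166,666.67)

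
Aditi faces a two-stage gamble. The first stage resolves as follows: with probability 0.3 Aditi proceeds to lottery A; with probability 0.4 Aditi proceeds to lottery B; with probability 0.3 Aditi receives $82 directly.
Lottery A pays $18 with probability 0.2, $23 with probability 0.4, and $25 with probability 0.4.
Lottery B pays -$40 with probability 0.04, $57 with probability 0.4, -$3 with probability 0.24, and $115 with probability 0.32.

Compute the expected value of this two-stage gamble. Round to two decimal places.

$54.35

EV(A) = 0.2 × 18 + 0.4 × 23 + 0.4 × 25 = 3.6 + 9.2 + 10 = 22.8
EV(B) = 0.04 × (-40) + 0.4 × 57 + 0.24 × (-3) + 0.32 × 115 = -1.6 + 22.8 − 0.72 + 36.8 = 57.28
Branch C: 82 (certain)
Overall = 0.3 × 22.8 + 0.4 × 57.28 + 0.3 × 82 = 6.84 + 22.912 + 24.6 = 54.352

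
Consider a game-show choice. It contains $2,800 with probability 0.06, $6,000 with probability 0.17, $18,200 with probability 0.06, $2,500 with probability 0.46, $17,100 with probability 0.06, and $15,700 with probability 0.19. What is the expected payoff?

$7,439

EV = 0.06 × 2800 + 0.17 × 6000 + 0.06 × 18200 + 0.46 × 2500 + 0.06 × 17100 + 0.19 × 15700 = 168 + 1020 + 1092 + 1150 + 1026 + 2983 = 7439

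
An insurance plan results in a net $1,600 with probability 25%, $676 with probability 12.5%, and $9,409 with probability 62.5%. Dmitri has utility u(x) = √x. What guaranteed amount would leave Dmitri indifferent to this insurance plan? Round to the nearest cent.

E[u] = 0.25·√1600 + 0.125·√676 + 0.625·√9409 = 0.25·40 + 0.125·26 + 0.625·97 = 73.875
CE = (73.875)² = 5457.515625

$5,457.52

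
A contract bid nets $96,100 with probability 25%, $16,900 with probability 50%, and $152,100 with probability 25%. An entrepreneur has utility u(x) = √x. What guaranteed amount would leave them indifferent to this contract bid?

$57,600

E[u] = 0.25·√96100 + 0.5·√16900 + 0.25·√152100 = 0.25·310 + 0.5·130 + 0.25·390 = 240
CE = (240)² = 57600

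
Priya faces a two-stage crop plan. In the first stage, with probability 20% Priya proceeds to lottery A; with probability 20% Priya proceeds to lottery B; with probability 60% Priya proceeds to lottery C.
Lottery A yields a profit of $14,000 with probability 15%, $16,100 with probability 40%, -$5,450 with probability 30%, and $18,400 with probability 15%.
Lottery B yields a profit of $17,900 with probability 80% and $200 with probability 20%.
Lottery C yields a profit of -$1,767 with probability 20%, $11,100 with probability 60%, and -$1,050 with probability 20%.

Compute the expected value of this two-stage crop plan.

EV(A) = 0.15 × 14000 + 0.4 × 16100 + 0.3 × (-5450) + 0.15 × 18400 = 2100 + 6440 − 1635 + 2760 = 9665
EV(B) = 0.8 × 17900 + 0.2 × 200 = 14320 + 40 = 14360
EV(C) = 0.2 × (-1767) + 0.6 × 11100 + 0.2 × (-1050) = -353.4 + 6660 − 210 = 6096.6
Overall = 0.2 × 9665 + 0.2 × 14360 + 0.6 × 6096.6 = 1933 + 2872 + 3657.96 = 8462.96

$8,462.96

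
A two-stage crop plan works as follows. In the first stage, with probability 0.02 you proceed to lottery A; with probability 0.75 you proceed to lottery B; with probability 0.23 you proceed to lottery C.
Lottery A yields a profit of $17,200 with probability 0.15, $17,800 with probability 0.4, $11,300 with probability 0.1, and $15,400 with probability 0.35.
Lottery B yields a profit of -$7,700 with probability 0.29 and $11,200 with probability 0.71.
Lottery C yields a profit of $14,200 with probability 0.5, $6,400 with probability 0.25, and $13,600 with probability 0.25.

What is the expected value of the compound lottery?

$7,396.65

EV(A) = 0.15 × 17200 + 0.4 × 17800 + 0.1 × 11300 + 0.35 × 15400 = 2580 + 7120 + 1130 + 5390 = 16220
EV(B) = 0.29 × (-7700) + 0.71 × 11200 = -2233 + 7952 = 5719
EV(C) = 0.5 × 14200 + 0.25 × 6400 + 0.25 × 13600 = 7100 + 1600 + 3400 = 12100
Overall = 0.02 × 16220 + 0.75 × 5719 + 0.23 × 12100 = 324.4 + 4289.25 + 2783 = 7396.65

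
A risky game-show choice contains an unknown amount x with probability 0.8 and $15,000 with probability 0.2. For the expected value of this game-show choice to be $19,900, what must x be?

x = $21,125

0.8·x + 0.2·15000 = 19900
0.8·x = 19900 − 3000 = 16900
x = 16900 / 0.8 = 21125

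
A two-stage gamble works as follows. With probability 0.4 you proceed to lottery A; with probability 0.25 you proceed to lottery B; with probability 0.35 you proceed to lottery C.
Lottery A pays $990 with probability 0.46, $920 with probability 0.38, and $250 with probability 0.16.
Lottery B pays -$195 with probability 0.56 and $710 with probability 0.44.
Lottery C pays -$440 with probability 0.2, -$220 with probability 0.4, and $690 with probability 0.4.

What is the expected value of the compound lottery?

EV(A) = 0.46 × 990 + 0.38 × 920 + 0.16 × 250 = 455.4 + 349.6 + 40 = 845
EV(B) = 0.56 × (-195) + 0.44 × 710 = -109.2 + 312.4 = 203.2
EV(C) = 0.2 × (-440) + 0.4 × (-220) + 0.4 × 690 = -88 − 88 + 276 = 100
Overall = 0.4 × 845 + 0.25 × 203.2 + 0.35 × 100 = 338 + 50.8 + 35 = 423.8

$423.80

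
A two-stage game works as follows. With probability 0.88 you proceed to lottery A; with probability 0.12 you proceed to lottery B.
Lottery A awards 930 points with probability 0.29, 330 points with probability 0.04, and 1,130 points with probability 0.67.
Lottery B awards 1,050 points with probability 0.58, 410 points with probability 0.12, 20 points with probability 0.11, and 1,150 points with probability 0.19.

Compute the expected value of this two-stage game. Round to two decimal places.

1020.67 points

EV(A) = 0.29 × 930 + 0.04 × 330 + 0.67 × 1130 = 269.7 + 13.2 + 757.1 = 1040
EV(B) = 0.58 × 1050 + 0.12 × 410 + 0.11 × 20 + 0.19 × 1150 = 609 + 49.2 + 2.2 + 218.5 = 878.9
Overall = 0.88 × 1040 + 0.12 × 878.9 = 915.2 + 105.468 = 1020.668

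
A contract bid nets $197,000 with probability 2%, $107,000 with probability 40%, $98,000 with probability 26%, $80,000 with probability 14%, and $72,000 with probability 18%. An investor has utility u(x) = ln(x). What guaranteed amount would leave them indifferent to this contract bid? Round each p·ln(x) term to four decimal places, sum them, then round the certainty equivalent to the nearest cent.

E[u] = 0.02·ln(197000) + 0.4·ln(107000) + 0.26·ln(98000) + 0.14·ln(80000) + 0.18·ln(72000) = 0.2438 + 4.6322 + 2.9881 + 1.5806 + 2.0132 = 11.4579
CE = e^11.4579 ≈ 94646.10

$94,646.10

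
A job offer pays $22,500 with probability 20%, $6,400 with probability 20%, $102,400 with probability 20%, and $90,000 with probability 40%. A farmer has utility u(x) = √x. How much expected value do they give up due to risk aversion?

$9,360

E[u] = 0.2·√22500 + 0.2·√6400 + 0.2·√102400 + 0.4·√90000 = 0.2·150 + 0.2·80 + 0.2·320 + 0.4·300 = 230
CE = (230)² = 52900
Risk premium = EV − CE = 62260 − 52900 = 9360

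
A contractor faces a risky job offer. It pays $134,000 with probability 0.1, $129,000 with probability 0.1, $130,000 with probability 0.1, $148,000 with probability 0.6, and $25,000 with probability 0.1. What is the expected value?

EV = 0.1 × 134000 + 0.1 × 129000 + 0.1 × 130000 + 0.6 × 148000 + 0.1 × 25000 = 13400 + 12900 + 13000 + 88800 + 2500 = 130600

$130,600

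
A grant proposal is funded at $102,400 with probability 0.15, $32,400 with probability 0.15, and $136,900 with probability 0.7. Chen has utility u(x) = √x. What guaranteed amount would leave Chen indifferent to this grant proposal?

$111,556

E[u] = 0.15·√102400 + 0.15·√32400 + 0.7·√136900 = 0.15·320 + 0.15·180 + 0.7·370 = 334
CE = (334)² = 111556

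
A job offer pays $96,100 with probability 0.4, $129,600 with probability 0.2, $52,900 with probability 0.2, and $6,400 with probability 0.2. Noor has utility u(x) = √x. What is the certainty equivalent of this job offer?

$66,564

E[u] = 0.4·√96100 + 0.2·√129600 + 0.2·√52900 + 0.2·√6400 = 0.4·310 + 0.2·360 + 0.2·230 + 0.2·80 = 258
CE = (258)² = 66564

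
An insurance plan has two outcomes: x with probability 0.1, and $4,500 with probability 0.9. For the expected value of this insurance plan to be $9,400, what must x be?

0.1·x + 0.9·4500 = 9400
0.1·x = 9400 − 4050 = 5350
x = 5350 / 0.1 = 53500

x = $53,500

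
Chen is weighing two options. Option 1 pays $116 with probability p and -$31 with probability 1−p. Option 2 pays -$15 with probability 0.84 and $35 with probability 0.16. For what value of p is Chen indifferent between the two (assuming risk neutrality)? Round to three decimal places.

EV(Option 2) = 0.84 × (-15) + 0.16 × 35 = -12.6 + 5.6 = -7
p·116 + (1−p)·(-31) = -7
147p − 31 = -7
p = (-7 + 31) / 147

p = 0.163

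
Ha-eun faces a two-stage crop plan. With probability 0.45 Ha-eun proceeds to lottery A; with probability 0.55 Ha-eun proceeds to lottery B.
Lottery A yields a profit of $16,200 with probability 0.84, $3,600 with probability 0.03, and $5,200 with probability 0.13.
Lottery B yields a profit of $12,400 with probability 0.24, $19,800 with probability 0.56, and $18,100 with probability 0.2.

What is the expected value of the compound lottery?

$16,202.60

EV(A) = 0.84 × 16200 + 0.03 × 3600 + 0.13 × 5200 = 13608 + 108 + 676 = 14392
EV(B) = 0.24 × 12400 + 0.56 × 19800 + 0.2 × 18100 = 2976 + 11088 + 3620 = 17684
Overall = 0.45 × 14392 + 0.55 × 17684 = 6476.4 + 9726.2 = 16202.6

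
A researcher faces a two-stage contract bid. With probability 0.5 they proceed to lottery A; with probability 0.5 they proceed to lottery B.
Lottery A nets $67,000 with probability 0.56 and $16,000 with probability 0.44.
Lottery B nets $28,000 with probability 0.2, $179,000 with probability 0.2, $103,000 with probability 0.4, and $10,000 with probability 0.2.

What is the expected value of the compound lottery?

$64,580

EV(A) = 0.56 × 67000 + 0.44 × 16000 = 37520 + 7040 = 44560
EV(B) = 0.2 × 28000 + 0.2 × 179000 + 0.4 × 103000 + 0.2 × 10000 = 5600 + 35800 + 41200 + 2000 = 84600
Overall = 0.5 × 44560 + 0.5 × 84600 = 22280 + 42300 = 64580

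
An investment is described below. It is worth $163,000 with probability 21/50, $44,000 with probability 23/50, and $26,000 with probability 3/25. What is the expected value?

EV = 21/50 × 163000 + 23/50 × 44000 + 3/25 × 26000 = 68460 + 20240 + 3120 = 91820

$91,820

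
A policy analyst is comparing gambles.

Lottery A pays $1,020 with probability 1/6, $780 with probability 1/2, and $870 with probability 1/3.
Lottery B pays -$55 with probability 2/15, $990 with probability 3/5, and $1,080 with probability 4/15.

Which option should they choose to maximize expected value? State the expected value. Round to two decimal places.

Lottery B ($874.67)

Lottery A = 1/6 × 1020 + 1/2 × 780 + 1/3 × 870 = 170 + 390 + 290 = 850
Lottery B = 2/15 × (-55) + 3/5 × 990 + 4/15 × 1080 = -7.3333 + 594 + 288 = 874.6667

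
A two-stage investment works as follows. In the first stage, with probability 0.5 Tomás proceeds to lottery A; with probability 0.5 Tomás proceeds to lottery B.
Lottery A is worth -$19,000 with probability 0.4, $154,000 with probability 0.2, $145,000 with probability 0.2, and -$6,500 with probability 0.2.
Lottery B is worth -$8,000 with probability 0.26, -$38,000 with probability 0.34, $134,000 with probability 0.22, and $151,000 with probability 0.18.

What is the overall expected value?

$46,280

EV(A) = 0.4 × (-19000) + 0.2 × 154000 + 0.2 × 145000 + 0.2 × (-6500) = -7600 + 30800 + 29000 − 1300 = 50900
EV(B) = 0.26 × (-8000) + 0.34 × (-38000) + 0.22 × 134000 + 0.18 × 151000 = -2080 − 12920 + 29480 + 27180 = 41660
Overall = 0.5 × 50900 + 0.5 × 41660 = 25450 + 20830 = 46280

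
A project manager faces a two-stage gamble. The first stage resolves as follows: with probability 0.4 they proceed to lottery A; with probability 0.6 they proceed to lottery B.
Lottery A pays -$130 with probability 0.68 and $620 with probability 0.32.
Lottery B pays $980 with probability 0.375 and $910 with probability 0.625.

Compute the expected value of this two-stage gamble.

EV(A) = 0.68 × (-130) + 0.32 × 620 = -88.4 + 198.4 = 110
EV(B) = 0.375 × 980 + 0.625 × 910 = 367.5 + 568.75 = 936.25
Overall = 0.4 × 110 + 0.6 × 936.25 = 44 + 561.75 = 605.75

$605.75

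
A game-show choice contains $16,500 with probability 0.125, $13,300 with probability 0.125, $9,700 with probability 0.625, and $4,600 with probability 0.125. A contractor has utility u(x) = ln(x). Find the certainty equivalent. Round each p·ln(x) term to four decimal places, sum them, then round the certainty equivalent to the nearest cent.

E[u] = 0.125·ln(16500) + 0.125·ln(13300) + 0.625·ln(9700) + 0.125·ln(4600) = 1.2139 + 1.1869 + 5.7374 + 1.0542 = 9.1924
CE = e^9.1924 ≈ 9822.20

$9,822.20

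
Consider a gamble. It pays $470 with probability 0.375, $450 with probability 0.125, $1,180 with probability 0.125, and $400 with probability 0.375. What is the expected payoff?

EV = 0.375 × 470 + 0.125 × 450 + 0.125 × 1180 + 0.375 × 400 = 176.25 + 56.25 + 147.5 + 150 = 530

$530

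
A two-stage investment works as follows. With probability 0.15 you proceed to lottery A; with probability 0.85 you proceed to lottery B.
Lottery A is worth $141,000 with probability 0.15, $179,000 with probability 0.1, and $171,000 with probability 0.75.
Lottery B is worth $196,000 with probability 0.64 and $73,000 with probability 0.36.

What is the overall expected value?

EV(A) = 0.15 × 141000 + 0.1 × 179000 + 0.75 × 171000 = 21150 + 17900 + 128250 = 167300
EV(B) = 0.64 × 196000 + 0.36 × 73000 = 125440 + 26280 = 151720
Overall = 0.15 × 167300 + 0.85 × 151720 = 25095 + 128962 = 154057

$154,057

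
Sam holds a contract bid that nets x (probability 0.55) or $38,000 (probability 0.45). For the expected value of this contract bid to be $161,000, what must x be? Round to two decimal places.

0.55·x + 0.45·38000 = 161000
0.55·x = 161000 − 17100 = 143900
x = 143900 / 0.55 = 261636.3636

x = $261,636.36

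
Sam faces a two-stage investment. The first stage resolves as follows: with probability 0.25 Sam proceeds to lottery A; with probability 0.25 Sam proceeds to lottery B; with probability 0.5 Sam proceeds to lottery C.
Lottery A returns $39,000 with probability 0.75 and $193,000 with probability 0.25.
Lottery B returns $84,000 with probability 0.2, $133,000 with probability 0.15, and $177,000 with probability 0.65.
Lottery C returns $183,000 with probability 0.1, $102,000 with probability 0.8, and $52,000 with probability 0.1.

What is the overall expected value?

EV(A) = 0.75 × 39000 + 0.25 × 193000 = 29250 + 48250 = 77500
EV(B) = 0.2 × 84000 + 0.15 × 133000 + 0.65 × 177000 = 16800 + 19950 + 115050 = 151800
EV(C) = 0.1 × 183000 + 0.8 × 102000 + 0.1 × 52000 = 18300 + 81600 + 5200 = 105100
Overall = 0.25 × 77500 + 0.25 × 151800 + 0.5 × 105100 = 19375 + 37950 + 52550 = 109875

$109,875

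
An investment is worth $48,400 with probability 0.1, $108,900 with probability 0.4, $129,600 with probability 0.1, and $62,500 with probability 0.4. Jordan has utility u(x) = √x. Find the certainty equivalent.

$84,100

E[u] = 0.1·√48400 + 0.4·√108900 + 0.1·√129600 + 0.4·√62500 = 0.1·220 + 0.4·330 + 0.1·360 + 0.4·250 = 290
CE = (290)² = 84100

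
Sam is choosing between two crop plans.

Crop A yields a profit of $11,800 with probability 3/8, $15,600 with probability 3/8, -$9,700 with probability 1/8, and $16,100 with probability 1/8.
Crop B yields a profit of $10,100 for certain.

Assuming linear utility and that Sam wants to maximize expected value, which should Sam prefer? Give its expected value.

Crop A ($11,075)

Crop A = 3/8 × 11800 + 3/8 × 15600 + 1/8 × (-9700) + 1/8 × 16100 = 4425 + 5850 − 1212.5 + 2012.5 = 11075
Crop B: 10100 (certain)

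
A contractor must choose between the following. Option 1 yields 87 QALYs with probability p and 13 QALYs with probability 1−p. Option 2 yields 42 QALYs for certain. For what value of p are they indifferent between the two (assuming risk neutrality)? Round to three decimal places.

p = 0.392

p·87 + (1−p)·13 = 42
74p + 13 = 42
p = (42 − 13) / 74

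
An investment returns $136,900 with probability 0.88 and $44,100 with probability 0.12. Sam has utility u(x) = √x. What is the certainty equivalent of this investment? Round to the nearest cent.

$123,060.64

E[u] = 0.88·√136900 + 0.12·√44100 = 0.88·370 + 0.12·210 = 350.8
CE = (350.8)² = 123060.64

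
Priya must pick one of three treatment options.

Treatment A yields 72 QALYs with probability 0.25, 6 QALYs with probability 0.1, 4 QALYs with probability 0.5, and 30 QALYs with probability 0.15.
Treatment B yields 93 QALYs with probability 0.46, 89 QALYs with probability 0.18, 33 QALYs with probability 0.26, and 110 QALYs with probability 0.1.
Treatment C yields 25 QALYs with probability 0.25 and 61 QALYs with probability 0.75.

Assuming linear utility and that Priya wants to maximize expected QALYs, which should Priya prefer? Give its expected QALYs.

Treatment A = 0.25 × 72 + 0.1 × 6 + 0.5 × 4 + 0.15 × 30 = 18 + 0.6 + 2 + 4.5 = 25.1
Treatment B = 0.46 × 93 + 0.18 × 89 + 0.26 × 33 + 0.1 × 110 = 42.78 + 16.02 + 8.58 + 11 = 78.38
Treatment C = 0.25 × 25 + 0.75 × 61 = 6.25 + 45.75 = 52

Treatment B (78.38 QALYs)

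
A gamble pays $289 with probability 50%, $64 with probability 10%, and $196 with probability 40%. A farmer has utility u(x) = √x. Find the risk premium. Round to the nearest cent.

$7.29

E[u] = 0.5·√289 + 0.1·√64 + 0.4·√196 = 0.5·17 + 0.1·8 + 0.4·14 = 14.9
CE = (14.9)² = 222.01
Risk premium = EV − CE = 229.3 − 222.01 = 7.29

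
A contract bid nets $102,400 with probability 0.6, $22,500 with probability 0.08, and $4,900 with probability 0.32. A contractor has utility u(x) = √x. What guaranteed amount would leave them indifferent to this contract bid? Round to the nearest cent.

E[u] = 0.6·√102400 + 0.08·√22500 + 0.32·√4900 = 0.6·320 + 0.08·150 + 0.32·70 = 226.4
CE = (226.4)² = 51256.96

$51,256.96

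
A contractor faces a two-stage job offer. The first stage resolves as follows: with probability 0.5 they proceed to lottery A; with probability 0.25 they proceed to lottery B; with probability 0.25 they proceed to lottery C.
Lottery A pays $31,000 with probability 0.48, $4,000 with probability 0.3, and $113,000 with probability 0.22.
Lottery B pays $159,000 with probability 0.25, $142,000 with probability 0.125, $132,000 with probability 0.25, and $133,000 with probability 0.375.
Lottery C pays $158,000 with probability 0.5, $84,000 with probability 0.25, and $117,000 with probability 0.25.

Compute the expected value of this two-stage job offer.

EV(A) = 0.48 × 31000 + 0.3 × 4000 + 0.22 × 113000 = 14880 + 1200 + 24860 = 40940
EV(B) = 0.25 × 159000 + 0.125 × 142000 + 0.25 × 132000 + 0.375 × 133000 = 39750 + 17750 + 33000 + 49875 = 140375
EV(C) = 0.5 × 158000 + 0.25 × 84000 + 0.25 × 117000 = 79000 + 21000 + 29250 = 129250
Overall = 0.5 × 40940 + 0.25 × 140375 + 0.25 × 129250 = 20470 + 35093.75 + 32312.5 = 87876.25

$87,876.25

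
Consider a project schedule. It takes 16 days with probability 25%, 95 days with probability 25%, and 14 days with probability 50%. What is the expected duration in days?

34.75 days

EV = 0.25 × 16 + 0.25 × 95 + 0.5 × 14 = 4 + 23.75 + 7 = 34.75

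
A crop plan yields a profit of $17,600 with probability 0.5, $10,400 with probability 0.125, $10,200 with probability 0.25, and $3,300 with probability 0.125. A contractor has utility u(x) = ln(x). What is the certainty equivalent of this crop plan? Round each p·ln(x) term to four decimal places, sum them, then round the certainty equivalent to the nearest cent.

E[u] = 0.5·ln(17600) + 0.125·ln(10400) + 0.25·ln(10200) + 0.125·ln(3300) = 4.8878 + 1.1562 + 2.3075 + 1.0127 = 9.3642
CE = e^9.3642 ≈ 11663.27

$11,663.27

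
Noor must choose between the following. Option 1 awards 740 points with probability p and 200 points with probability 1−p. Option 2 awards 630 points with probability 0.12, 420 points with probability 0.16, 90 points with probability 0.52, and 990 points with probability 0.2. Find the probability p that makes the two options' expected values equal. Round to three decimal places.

EV(Option 2) = 0.12 × 630 + 0.16 × 420 + 0.52 × 90 + 0.2 × 990 = 75.6 + 67.2 + 46.8 + 198 = 387.6
p·740 + (1−p)·200 = 387.6
540p + 200 = 387.6
p = (387.6 − 200) / 540

p = 0.347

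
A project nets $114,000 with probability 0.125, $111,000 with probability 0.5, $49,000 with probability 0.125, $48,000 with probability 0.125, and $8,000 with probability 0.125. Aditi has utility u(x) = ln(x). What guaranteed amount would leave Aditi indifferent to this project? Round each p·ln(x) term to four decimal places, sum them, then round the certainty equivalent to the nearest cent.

E[u] = 0.125·ln(114000) + 0.5·ln(111000) + 0.125·ln(49000) + 0.125·ln(48000) + 0.125·ln(8000) = 1.4555 + 5.8086 + 1.3499 + 1.3474 + 1.1234 = 11.0848
CE = e^11.0848 ≈ 65172.96

$65,172.96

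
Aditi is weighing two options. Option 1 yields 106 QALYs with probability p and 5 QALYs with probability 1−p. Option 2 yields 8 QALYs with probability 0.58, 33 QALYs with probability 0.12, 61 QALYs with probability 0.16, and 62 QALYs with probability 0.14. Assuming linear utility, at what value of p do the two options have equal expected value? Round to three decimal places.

p = 0.218

EV(Option 2) = 0.58 × 8 + 0.12 × 33 + 0.16 × 61 + 0.14 × 62 = 4.64 + 3.96 + 9.76 + 8.68 = 27.04
p·106 + (1−p)·5 = 27.04
101p + 5 = 27.04
p = (27.04 − 5) / 101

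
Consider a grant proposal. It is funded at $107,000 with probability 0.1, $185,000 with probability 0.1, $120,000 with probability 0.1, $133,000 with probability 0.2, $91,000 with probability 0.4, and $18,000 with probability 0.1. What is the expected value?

$106,000

EV = 0.1 × 107000 + 0.1 × 185000 + 0.1 × 120000 + 0.2 × 133000 + 0.4 × 91000 + 0.1 × 18000 = 10700 + 18500 + 12000 + 26600 + 36400 + 1800 = 106000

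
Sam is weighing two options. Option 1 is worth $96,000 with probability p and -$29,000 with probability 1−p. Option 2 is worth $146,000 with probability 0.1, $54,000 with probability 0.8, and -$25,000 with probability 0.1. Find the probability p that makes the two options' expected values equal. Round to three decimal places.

p = 0.674

EV(Option 2) = 0.1 × 146000 + 0.8 × 54000 + 0.1 × (-25000) = 14600 + 43200 − 2500 = 55300
p·96000 + (1−p)·(-29000) = 55300
125000p − 29000 = 55300
p = (55300 + 29000) / 125000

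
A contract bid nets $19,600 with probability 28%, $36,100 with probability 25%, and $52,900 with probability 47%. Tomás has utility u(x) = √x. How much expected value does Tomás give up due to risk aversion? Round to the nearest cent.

E[u] = 0.28·√19600 + 0.25·√36100 + 0.47·√52900 = 0.28·140 + 0.25·190 + 0.47·230 = 194.8
CE = (194.8)² = 37947.04
Risk premium = EV − CE = 39376 − 37947.04 = 1428.96

$1,428.96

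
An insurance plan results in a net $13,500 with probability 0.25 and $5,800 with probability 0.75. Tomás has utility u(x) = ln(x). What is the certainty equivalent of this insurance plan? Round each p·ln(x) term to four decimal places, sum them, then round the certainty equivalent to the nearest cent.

E[u] = 0.25·ln(13500) + 0.75·ln(5800) = 2.3776 + 6.4992 = 8.8768
CE = e^8.8768 ≈ 7163.83

$7,163.83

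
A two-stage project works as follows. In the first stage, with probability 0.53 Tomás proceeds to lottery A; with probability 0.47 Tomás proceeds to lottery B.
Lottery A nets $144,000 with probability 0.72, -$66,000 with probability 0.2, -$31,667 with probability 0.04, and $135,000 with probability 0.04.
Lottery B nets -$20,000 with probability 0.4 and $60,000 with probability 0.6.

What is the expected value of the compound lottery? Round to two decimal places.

$63,305.06

EV(A) = 0.72 × 144000 + 0.2 × (-66000) + 0.04 × (-31667) + 0.04 × 135000 = 103680 − 13200 − 1266.68 + 5400 = 94613.32
EV(B) = 0.4 × (-20000) + 0.6 × 60000 = -8000 + 36000 = 28000
Overall = 0.53 × 94613.32 + 0.47 × 28000 = 50145.0596 + 13160 = 63305.0596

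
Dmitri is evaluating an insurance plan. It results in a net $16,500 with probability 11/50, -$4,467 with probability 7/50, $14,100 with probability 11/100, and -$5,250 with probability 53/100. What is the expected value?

EV = 11/50 × 16500 + 7/50 × (-4467) + 11/100 × 14100 + 53/100 × (-5250) = 3630 − 625.38 + 1551 − 2782.5 = 1773.12

$1,773.12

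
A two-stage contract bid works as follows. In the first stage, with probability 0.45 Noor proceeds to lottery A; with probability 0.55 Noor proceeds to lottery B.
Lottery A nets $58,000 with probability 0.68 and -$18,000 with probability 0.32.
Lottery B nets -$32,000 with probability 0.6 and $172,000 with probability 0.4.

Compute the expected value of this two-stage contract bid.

EV(A) = 0.68 × 58000 + 0.32 × (-18000) = 39440 − 5760 = 33680
EV(B) = 0.6 × (-32000) + 0.4 × 172000 = -19200 + 68800 = 49600
Overall = 0.45 × 33680 + 0.55 × 49600 = 15156 + 27280 = 42436

$42,436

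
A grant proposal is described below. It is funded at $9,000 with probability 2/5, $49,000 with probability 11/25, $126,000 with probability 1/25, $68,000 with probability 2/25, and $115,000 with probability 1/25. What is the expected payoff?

$40,240

EV = 2/5 × 9000 + 11/25 × 49000 + 1/25 × 126000 + 2/25 × 68000 + 1/25 × 115000 = 3600 + 21560 + 5040 + 5440 + 4600 = 40240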